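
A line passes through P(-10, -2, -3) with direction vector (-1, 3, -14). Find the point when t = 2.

P(t) = P + t·d
  = (-10 + (-1)·2, -2 + 3·2, -3 + (-14)·2)
  = (-10 - 2, -2 + 6, -3 - 28)
  = (-12, 4, -31)

(-12, 4, -31)


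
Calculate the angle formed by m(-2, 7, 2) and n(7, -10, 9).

m·n = (-2)·7 + 7·(-10) + 2·9 = -14 - 70 + 18 = -66
|m| = √((-2)² + 7² + 2²) = √57 ≈ 7.55
|n| = √(7² + (-10)² + 9²) = √230 ≈ 15.17
cos θ = (m·n)/(|m||n|) = -66/(7.55·15.17) ≈ -0.5764
θ = arccos(-0.5764) ≈ 125.2°

125.2°


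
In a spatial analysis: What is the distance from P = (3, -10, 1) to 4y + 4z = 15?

distance = |a·x₀ + b·y₀ + c·z₀ - d| / √(a² + b² + c²)
  = |0·3 + 4·(-10) + 4·1 - 15| / √(0² + 4² + 4²)
  = |0 - 40 + 4 - 15| / √(0 + 16 + 16)
  = |-51| / √32
  = 51 / 5.657
  ≈ 9.016

9.016


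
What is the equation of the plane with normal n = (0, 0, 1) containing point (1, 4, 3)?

The plane through P with normal n = (a, b, c) satisfies n·(r - P) = 0,
i.e. ax + by + cz = a·x₀ + b·y₀ + c·z₀.
d = 0·1 + 0·4 + 1·3
  = 0 + 0 + 3
  = 3
Equation: z = 3

z = 3


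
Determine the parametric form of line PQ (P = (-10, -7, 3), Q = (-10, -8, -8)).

Direction vector d = Q - P = (-10 + 10, -8 + 7, -8 - 3) = (0, -1, -11)
Parametric form r = P + t·d:
x = -10, y = -7 - t, z = 3 - 11t

x = -10, y = -7 - t, z = 3 - 11t


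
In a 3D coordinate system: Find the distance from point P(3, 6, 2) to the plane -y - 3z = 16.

distance = |a·x₀ + b·y₀ + c·z₀ - d| / √(a² + b² + c²)
  = |0·3 + (-1)·6 + (-3)·2 - 16| / √(0² + (-1)² + (-3)²)
  = |0 - 6 - 6 - 16| / √(0 + 1 + 9)
  = |-28| / √10
  = 28 / 3.162
  ≈ 8.854

8.854


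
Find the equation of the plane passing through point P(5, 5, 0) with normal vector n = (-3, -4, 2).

The plane through P with normal n = (a, b, c) satisfies n·(r - P) = 0,
i.e. ax + by + cz = a·x₀ + b·y₀ + c·z₀.
d = (-3)·5 + (-4)·5 + 2·0
  = -15 - 20 + 0
  = -35
Equation: -3x - 4y + 2z = -35

-3x - 4y + 2z = -35


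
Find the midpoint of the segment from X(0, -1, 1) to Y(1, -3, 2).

M = ((x₁+x₂)/2, (y₁+y₂)/2, (z₁+z₂)/2)
  = ((0 + 1)/2, (-1 - 3)/2, (1 + 2)/2)
  = (1/2, -4/2, 3/2)
  = (0.5, -2, 1.5)

(0.5, -2, 1.5)


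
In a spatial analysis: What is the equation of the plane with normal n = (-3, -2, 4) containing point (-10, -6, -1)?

The plane through P with normal n = (a, b, c) satisfies n·(r - P) = 0,
i.e. ax + by + cz = a·x₀ + b·y₀ + c·z₀.
d = (-3)·(-10) + (-2)·(-6) + 4·(-1)
  = 30 + 12 - 4
  = 38
Equation: -3x - 2y + 4z = 38

-3x - 2y + 4z = 38


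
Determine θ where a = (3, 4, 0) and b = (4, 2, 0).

a·b = 3·4 + 4·2 + 0·0 = 12 + 8 + 0 = 20
|a| = √(3² + 4² + 0²) = √25 ≈ 5
|b| = √(4² + 2² + 0²) = √20 ≈ 4.472
cos θ = (a·b)/(|a||b|) = 20/(5·4.472) ≈ 0.8944
θ = arccos(0.8944) ≈ 26.57°

26.57°


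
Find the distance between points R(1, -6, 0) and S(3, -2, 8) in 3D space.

d = √[(x₂-x₁)² + (y₂-y₁)² + (z₂-z₁)²]
  = √[2² + 4² + 8²]
  = √[4 + 16 + 64]
  = √84
  ≈ 9.165

9.165


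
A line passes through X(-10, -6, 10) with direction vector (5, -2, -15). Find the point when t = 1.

P(t) = X + t·d
  = (-10 + 5·1, -6 + (-2)·1, 10 + (-15)·1)
  = (-10 + 5, -6 - 2, 10 - 15)
  = (-5, -8, -5)

(-5, -8, -5)


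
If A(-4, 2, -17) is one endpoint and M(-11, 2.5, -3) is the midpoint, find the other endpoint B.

B = 2M - A
  = (2·(-11) - (-4), 2·2.5 - 2, 2·(-3) - (-17))
  = (-22 + 4, 5 - 2, -6 + 17)
  = (-18, 3, 11)

(-18, 3, 11)


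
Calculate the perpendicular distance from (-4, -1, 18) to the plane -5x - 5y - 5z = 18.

distance = |a·x₀ + b·y₀ + c·z₀ - d| / √(a² + b² + c²)
  = |(-5)·(-4) + (-5)·(-1) + (-5)·18 - 18| / √((-5)² + (-5)² + (-5)²)
  = |20 + 5 - 90 - 18| / √(25 + 25 + 25)
  = |-83| / √75
  = 83 / 8.66
  ≈ 9.584

9.584


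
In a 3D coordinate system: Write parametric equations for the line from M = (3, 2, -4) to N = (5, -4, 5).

Direction vector d = N - M = (5 - 3, -4 - 2, 5 + 4) = (2, -6, 9)
Parametric form r = M + t·d:
x = 3 + 2t, y = 2 - 6t, z = -4 + 9t

x = 3 + 2t, y = 2 - 6t, z = -4 + 9t


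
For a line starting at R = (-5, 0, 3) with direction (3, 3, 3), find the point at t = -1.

P(t) = R + t·d
  = (-5 + 3·(-1), 0 + 3·(-1), 3 + 3·(-1))
  = (-5 - 3, 0 - 3, 3 - 3)
  = (-8, -3, 0)

(-8, -3, 0)


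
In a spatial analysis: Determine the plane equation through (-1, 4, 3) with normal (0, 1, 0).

The plane through P with normal n = (a, b, c) satisfies n·(r - P) = 0,
i.e. ax + by + cz = a·x₀ + b·y₀ + c·z₀.
d = 0·(-1) + 1·4 + 0·3
  = 0 + 4 + 0
  = 4
Equation: y = 4

y = 4


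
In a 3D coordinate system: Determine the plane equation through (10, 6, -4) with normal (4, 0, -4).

The plane through P with normal n = (a, b, c) satisfies n·(r - P) = 0,
i.e. ax + by + cz = a·x₀ + b·y₀ + c·z₀.
d = 4·10 + 0·6 + (-4)·(-4)
  = 40 + 0 + 16
  = 56
Equation: 4x - 4z = 56

4x - 4z = 56


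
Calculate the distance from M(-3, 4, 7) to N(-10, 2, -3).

d = √[(x₂-x₁)² + (y₂-y₁)² + (z₂-z₁)²]
  = √[(-7)² + (-2)² + (-10)²]
  = √[49 + 4 + 100]
  = √153
  ≈ 12.37

12.37


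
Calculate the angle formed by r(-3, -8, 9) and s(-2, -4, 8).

r·s = (-3)·(-2) + (-8)·(-4) + 9·8 = 6 + 32 + 72 = 110
|r| = √((-3)² + (-8)² + 9²) = √154 ≈ 12.41
|s| = √((-2)² + (-4)² + 8²) = √84 ≈ 9.165
cos θ = (r·s)/(|r||s|) = 110/(12.41·9.165) ≈ 0.9671
θ = arccos(0.9671) ≈ 14.73°

14.73°


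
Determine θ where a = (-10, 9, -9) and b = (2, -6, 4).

a·b = (-10)·2 + 9·(-6) + (-9)·4 = -20 - 54 - 36 = -110
|a| = √((-10)² + 9² + (-9)²) = √262 ≈ 16.19
|b| = √(2² + (-6)² + 4²) = √56 ≈ 7.483
cos θ = (a·b)/(|a||b|) = -110/(16.19·7.483) ≈ -0.9081
θ = arccos(-0.9081) ≈ 155.2°

155.2°


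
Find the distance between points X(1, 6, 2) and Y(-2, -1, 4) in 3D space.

d = √[(x₂-x₁)² + (y₂-y₁)² + (z₂-z₁)²]
  = √[(-3)² + (-7)² + 2²]
  = √[9 + 49 + 4]
  = √62
  ≈ 7.874

7.874


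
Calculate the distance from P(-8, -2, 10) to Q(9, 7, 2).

d = √[(x₂-x₁)² + (y₂-y₁)² + (z₂-z₁)²]
  = √[17² + 9² + (-8)²]
  = √[289 + 81 + 64]
  = √434
  ≈ 20.83

20.83


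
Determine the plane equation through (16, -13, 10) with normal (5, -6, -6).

The plane through P with normal n = (a, b, c) satisfies n·(r - P) = 0,
i.e. ax + by + cz = a·x₀ + b·y₀ + c·z₀.
d = 5·16 + (-6)·(-13) + (-6)·10
  = 80 + 78 - 60
  = 98
Equation: 5x - 6y - 6z = 98

5x - 6y - 6z = 98


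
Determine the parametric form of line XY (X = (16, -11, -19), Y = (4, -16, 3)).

Direction vector d = Y - X = (4 - 16, -16 + 11, 3 + 19) = (-12, -5, 22)
Parametric form r = X + t·d:
x = 16 - 12t, y = -11 - 5t, z = -19 + 22t

x = 16 - 12t, y = -11 - 5t, z = -19 + 22t


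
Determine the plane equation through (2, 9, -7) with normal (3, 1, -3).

The plane through P with normal n = (a, b, c) satisfies n·(r - P) = 0,
i.e. ax + by + cz = a·x₀ + b·y₀ + c·z₀.
d = 3·2 + 1·9 + (-3)·(-7)
  = 6 + 9 + 21
  = 36
Equation: 3x + y - 3z = 36

3x + y - 3z = 36


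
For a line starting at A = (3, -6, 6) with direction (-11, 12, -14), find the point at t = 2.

P(t) = A + t·d
  = (3 + (-11)·2, -6 + 12·2, 6 + (-14)·2)
  = (3 - 22, -6 + 24, 6 - 28)
  = (-19, 18, -22)

(-19, 18, -22)


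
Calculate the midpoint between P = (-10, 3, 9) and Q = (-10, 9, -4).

M = ((x₁+x₂)/2, (y₁+y₂)/2, (z₁+z₂)/2)
  = ((-10 - 10)/2, (3 + 9)/2, (9 - 4)/2)
  = (-20/2, 12/2, 5/2)
  = (-10, 6, 2.5)

(-10, 6, 2.5)


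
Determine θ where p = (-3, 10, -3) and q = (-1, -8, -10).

p·q = (-3)·(-1) + 10·(-8) + (-3)·(-10) = 3 - 80 + 30 = -47
|p| = √((-3)² + 10² + (-3)²) = √118 ≈ 10.86
|q| = √((-1)² + (-8)² + (-10)²) = √165 ≈ 12.85
cos θ = (p·q)/(|p||q|) = -47/(10.86·12.85) ≈ -0.3368
θ = arccos(-0.3368) ≈ 109.7°

109.7°


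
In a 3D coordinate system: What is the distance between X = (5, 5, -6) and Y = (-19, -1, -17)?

d = √[(x₂-x₁)² + (y₂-y₁)² + (z₂-z₁)²]
  = √[(-24)² + (-6)² + (-11)²]
  = √[576 + 36 + 121]
  = √733
  ≈ 27.07

27.07


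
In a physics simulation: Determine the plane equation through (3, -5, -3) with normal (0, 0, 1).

The plane through P with normal n = (a, b, c) satisfies n·(r - P) = 0,
i.e. ax + by + cz = a·x₀ + b·y₀ + c·z₀.
d = 0·3 + 0·(-5) + 1·(-3)
  = 0 + 0 - 3
  = -3
Equation: z = -3

z = -3


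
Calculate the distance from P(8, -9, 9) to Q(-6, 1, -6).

d = √[(x₂-x₁)² + (y₂-y₁)² + (z₂-z₁)²]
  = √[(-14)² + 10² + (-15)²]
  = √[196 + 100 + 225]
  = √521
  ≈ 22.83

22.83


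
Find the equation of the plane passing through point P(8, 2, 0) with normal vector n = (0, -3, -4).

The plane through P with normal n = (a, b, c) satisfies n·(r - P) = 0,
i.e. ax + by + cz = a·x₀ + b·y₀ + c·z₀.
d = 0·8 + (-3)·2 + (-4)·0
  = 0 - 6 + 0
  = -6
Equation: -3y - 4z = -6

-3y - 4z = -6


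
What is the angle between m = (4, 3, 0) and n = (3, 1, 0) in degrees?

m·n = 4·3 + 3·1 + 0·0 = 12 + 3 + 0 = 15
|m| = √(4² + 3² + 0²) = √25 ≈ 5
|n| = √(3² + 1² + 0²) = √10 ≈ 3.162
cos θ = (m·n)/(|m||n|) = 15/(5·3.162) ≈ 0.9487
θ = arccos(0.9487) ≈ 18.43°

18.43°


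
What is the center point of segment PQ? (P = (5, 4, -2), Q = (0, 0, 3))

M = ((x₁+x₂)/2, (y₁+y₂)/2, (z₁+z₂)/2)
  = ((5 + 0)/2, (4 + 0)/2, (-2 + 3)/2)
  = (5/2, 4/2, 1/2)
  = (2.5, 2, 0.5)

(2.5, 2, 0.5)


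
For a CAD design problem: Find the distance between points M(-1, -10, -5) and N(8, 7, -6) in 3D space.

d = √[(x₂-x₁)² + (y₂-y₁)² + (z₂-z₁)²]
  = √[9² + 17² + (-1)²]
  = √[81 + 289 + 1]
  = √371
  ≈ 19.26

19.26


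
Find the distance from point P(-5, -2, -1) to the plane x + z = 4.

distance = |a·x₀ + b·y₀ + c·z₀ - d| / √(a² + b² + c²)
  = |1·(-5) + 0·(-2) + 1·(-1) - 4| / √(1² + 0² + 1²)
  = |-5 + 0 - 1 - 4| / √(1 + 0 + 1)
  = |-10| / √2
  = 10 / 1.414
  ≈ 7.071

7.071


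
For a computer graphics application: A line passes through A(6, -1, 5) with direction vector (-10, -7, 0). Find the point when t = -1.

P(t) = A + t·d
  = (6 + (-10)·(-1), -1 + (-7)·(-1), 5 + 0·(-1))
  = (6 + 10, -1 + 7, 5 + 0)
  = (16, 6, 5)

(16, 6, 5)


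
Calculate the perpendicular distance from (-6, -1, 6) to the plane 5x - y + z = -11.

distance = |a·x₀ + b·y₀ + c·z₀ - d| / √(a² + b² + c²)
  = |5·(-6) + (-1)·(-1) + 1·6 - (-11)| / √(5² + (-1)² + 1²)
  = |-30 + 1 + 6 + 11| / √(25 + 1 + 1)
  = |-12| / √27
  = 12 / 5.196
  ≈ 2.309

2.309


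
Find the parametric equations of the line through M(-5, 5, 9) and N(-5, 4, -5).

Direction vector d = N - M = (-5 + 5, 4 - 5, -5 - 9) = (0, -1, -14)
Parametric form r = M + t·d:
x = -5, y = 5 - t, z = 9 - 14t

x = -5, y = 5 - t, z = 9 - 14t


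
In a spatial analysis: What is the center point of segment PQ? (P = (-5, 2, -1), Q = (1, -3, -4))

M = ((x₁+x₂)/2, (y₁+y₂)/2, (z₁+z₂)/2)
  = ((-5 + 1)/2, (2 - 3)/2, (-1 - 4)/2)
  = (-4/2, -1/2, -5/2)
  = (-2, -0.5, -2.5)

(-2, -0.5, -2.5)


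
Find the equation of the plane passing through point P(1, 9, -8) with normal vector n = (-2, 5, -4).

The plane through P with normal n = (a, b, c) satisfies n·(r - P) = 0,
i.e. ax + by + cz = a·x₀ + b·y₀ + c·z₀.
d = (-2)·1 + 5·9 + (-4)·(-8)
  = -2 + 45 + 32
  = 75
Equation: -2x + 5y - 4z = 75

-2x + 5y - 4z = 75


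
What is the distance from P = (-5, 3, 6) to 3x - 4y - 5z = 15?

distance = |a·x₀ + b·y₀ + c·z₀ - d| / √(a² + b² + c²)
  = |3·(-5) + (-4)·3 + (-5)·6 - 15| / √(3² + (-4)² + (-5)²)
  = |-15 - 12 - 30 - 15| / √(9 + 16 + 25)
  = |-72| / √50
  = 72 / 7.071
  ≈ 10.18

10.18


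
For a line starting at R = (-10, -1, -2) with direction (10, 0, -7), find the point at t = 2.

P(t) = R + t·d
  = (-10 + 10·2, -1 + 0·2, -2 + (-7)·2)
  = (-10 + 20, -1 + 0, -2 - 14)
  = (10, -1, -16)

(10, -1, -16)


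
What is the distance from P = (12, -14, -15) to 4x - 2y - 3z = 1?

distance = |a·x₀ + b·y₀ + c·z₀ - d| / √(a² + b² + c²)
  = |4·12 + (-2)·(-14) + (-3)·(-15) - 1| / √(4² + (-2)² + (-3)²)
  = |48 + 28 + 45 - 1| / √(16 + 4 + 9)
  = |120| / √29
  = 120 / 5.385
  ≈ 22.28

22.28


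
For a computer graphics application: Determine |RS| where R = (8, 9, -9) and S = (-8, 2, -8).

d = √[(x₂-x₁)² + (y₂-y₁)² + (z₂-z₁)²]
  = √[(-16)² + (-7)² + 1²]
  = √[256 + 49 + 1]
  = √306
  ≈ 17.49

17.49


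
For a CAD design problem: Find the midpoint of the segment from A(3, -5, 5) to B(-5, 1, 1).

M = ((x₁+x₂)/2, (y₁+y₂)/2, (z₁+z₂)/2)
  = ((3 - 5)/2, (-5 + 1)/2, (5 + 1)/2)
  = (-2/2, -4/2, 6/2)
  = (-1, -2, 3)

(-1, -2, 3)


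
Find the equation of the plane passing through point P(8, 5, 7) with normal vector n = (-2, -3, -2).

The plane through P with normal n = (a, b, c) satisfies n·(r - P) = 0,
i.e. ax + by + cz = a·x₀ + b·y₀ + c·z₀.
d = (-2)·8 + (-3)·5 + (-2)·7
  = -16 - 15 - 14
  = -45
Equation: -2x - 3y - 2z = -45

-2x - 3y - 2z = -45


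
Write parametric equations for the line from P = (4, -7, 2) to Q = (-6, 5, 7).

Direction vector d = Q - P = (-6 - 4, 5 + 7, 7 - 2) = (-10, 12, 5)
Parametric form r = P + t·d:
x = 4 - 10t, y = -7 + 12t, z = 2 + 5t

x = 4 - 10t, y = -7 + 12t, z = 2 + 5t


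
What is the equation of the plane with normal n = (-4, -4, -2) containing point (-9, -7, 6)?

The plane through P with normal n = (a, b, c) satisfies n·(r - P) = 0,
i.e. ax + by + cz = a·x₀ + b·y₀ + c·z₀.
d = (-4)·(-9) + (-4)·(-7) + (-2)·6
  = 36 + 28 - 12
  = 52
Equation: -4x - 4y - 2z = 52

-4x - 4y - 2z = 52


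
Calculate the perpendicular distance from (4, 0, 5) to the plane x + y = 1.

distance = |a·x₀ + b·y₀ + c·z₀ - d| / √(a² + b² + c²)
  = |1·4 + 1·0 + 0·5 - 1| / √(1² + 1² + 0²)
  = |4 + 0 + 0 - 1| / √(1 + 1 + 0)
  = |3| / √2
  = 3 / 1.414
  ≈ 2.121

2.121


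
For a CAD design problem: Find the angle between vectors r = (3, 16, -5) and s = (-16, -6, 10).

r·s = 3·(-16) + 16·(-6) + (-5)·10 = -48 - 96 - 50 = -194
|r| = √(3² + 16² + (-5)²) = √290 ≈ 17.03
|s| = √((-16)² + (-6)² + 10²) = √392 ≈ 19.8
cos θ = (r·s)/(|r||s|) = -194/(17.03·19.8) ≈ -0.5754
θ = arccos(-0.5754) ≈ 125.1°

125.1°


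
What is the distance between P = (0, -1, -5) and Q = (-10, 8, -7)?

d = √[(x₂-x₁)² + (y₂-y₁)² + (z₂-z₁)²]
  = √[(-10)² + 9² + (-2)²]
  = √[100 + 81 + 4]
  = √185
  ≈ 13.6

13.6


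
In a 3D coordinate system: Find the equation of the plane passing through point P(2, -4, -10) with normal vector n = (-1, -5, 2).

The plane through P with normal n = (a, b, c) satisfies n·(r - P) = 0,
i.e. ax + by + cz = a·x₀ + b·y₀ + c·z₀.
d = (-1)·2 + (-5)·(-4) + 2·(-10)
  = -2 + 20 - 20
  = -2
Equation: -x - 5y + 2z = -2

-x - 5y + 2z = -2


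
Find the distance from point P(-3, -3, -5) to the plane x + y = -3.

distance = |a·x₀ + b·y₀ + c·z₀ - d| / √(a² + b² + c²)
  = |1·(-3) + 1·(-3) + 0·(-5) - (-3)| / √(1² + 1² + 0²)
  = |-3 - 3 + 0 + 3| / √(1 + 1 + 0)
  = |-3| / √2
  = 3 / 1.414
  ≈ 2.121

2.121


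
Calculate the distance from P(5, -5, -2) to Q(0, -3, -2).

d = √[(x₂-x₁)² + (y₂-y₁)² + (z₂-z₁)²]
  = √[(-5)² + 2² + 0²]
  = √[25 + 4 + 0]
  = √29
  ≈ 5.385

5.385


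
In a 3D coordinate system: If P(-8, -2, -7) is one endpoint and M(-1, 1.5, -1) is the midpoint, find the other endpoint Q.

Q = 2M - P
  = (2·(-1) - (-8), 2·1.5 - (-2), 2·(-1) - (-7))
  = (-2 + 8, 3 + 2, -2 + 7)
  = (6, 5, 5)

(6, 5, 5)


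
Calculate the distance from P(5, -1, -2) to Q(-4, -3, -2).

d = √[(x₂-x₁)² + (y₂-y₁)² + (z₂-z₁)²]
  = √[(-9)² + (-2)² + 0²]
  = √[81 + 4 + 0]
  = √85
  ≈ 9.22

9.22


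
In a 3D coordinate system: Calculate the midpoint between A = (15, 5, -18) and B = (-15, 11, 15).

M = ((x₁+x₂)/2, (y₁+y₂)/2, (z₁+z₂)/2)
  = ((15 - 15)/2, (5 + 11)/2, (-18 + 15)/2)
  = (0/2, 16/2, -3/2)
  = (0, 8, -1.5)

(0, 8, -1.5)


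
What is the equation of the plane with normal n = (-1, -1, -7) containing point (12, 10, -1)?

The plane through P with normal n = (a, b, c) satisfies n·(r - P) = 0,
i.e. ax + by + cz = a·x₀ + b·y₀ + c·z₀.
d = (-1)·12 + (-1)·10 + (-7)·(-1)
  = -12 - 10 + 7
  = -15
Equation: -x - y - 7z = -15

-x - y - 7z = -15


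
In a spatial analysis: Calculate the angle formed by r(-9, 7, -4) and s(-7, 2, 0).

r·s = (-9)·(-7) + 7·2 + (-4)·0 = 63 + 14 + 0 = 77
|r| = √((-9)² + 7² + (-4)²) = √146 ≈ 12.08
|s| = √((-7)² + 2² + 0²) = √53 ≈ 7.28
cos θ = (r·s)/(|r||s|) = 77/(12.08·7.28) ≈ 0.8753
θ = arccos(0.8753) ≈ 28.91°

28.91°


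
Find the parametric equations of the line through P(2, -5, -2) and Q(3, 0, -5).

Direction vector d = Q - P = (3 - 2, 0 + 5, -5 + 2) = (1, 5, -3)
Parametric form r = P + t·d:
x = 2 + t, y = -5 + 5t, z = -2 - 3t

x = 2 + t, y = -5 + 5t, z = -2 - 3t


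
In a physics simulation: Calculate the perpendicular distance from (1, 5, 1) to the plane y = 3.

distance = |a·x₀ + b·y₀ + c·z₀ - d| / √(a² + b² + c²)
  = |0·1 + 1·5 + 0·1 - 3| / √(0² + 1² + 0²)
  = |0 + 5 + 0 - 3| / √(0 + 1 + 0)
  = |2| / √1
  = 2 / 1
  ≈ 2

2


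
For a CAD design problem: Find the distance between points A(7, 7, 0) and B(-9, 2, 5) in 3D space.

d = √[(x₂-x₁)² + (y₂-y₁)² + (z₂-z₁)²]
  = √[(-16)² + (-5)² + 5²]
  = √[256 + 25 + 25]
  = √306
  ≈ 17.49

17.49


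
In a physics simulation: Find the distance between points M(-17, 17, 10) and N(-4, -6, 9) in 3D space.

d = √[(x₂-x₁)² + (y₂-y₁)² + (z₂-z₁)²]
  = √[13² + (-23)² + (-1)²]
  = √[169 + 529 + 1]
  = √699
  ≈ 26.44

26.44


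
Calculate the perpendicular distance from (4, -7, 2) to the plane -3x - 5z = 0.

distance = |a·x₀ + b·y₀ + c·z₀ - d| / √(a² + b² + c²)
  = |(-3)·4 + 0·(-7) + (-5)·2 - 0| / √((-3)² + 0² + (-5)²)
  = |-12 + 0 - 10 + 0| / √(9 + 0 + 25)
  = |-22| / √34
  = 22 / 5.831
  ≈ 3.773

3.773


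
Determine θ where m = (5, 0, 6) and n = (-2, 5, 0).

m·n = 5·(-2) + 0·5 + 6·0 = -10 + 0 + 0 = -10
|m| = √(5² + 0² + 6²) = √61 ≈ 7.81
|n| = √((-2)² + 5² + 0²) = √29 ≈ 5.385
cos θ = (m·n)/(|m||n|) = -10/(7.81·5.385) ≈ -0.2378
θ = arccos(-0.2378) ≈ 103.8°

103.8°


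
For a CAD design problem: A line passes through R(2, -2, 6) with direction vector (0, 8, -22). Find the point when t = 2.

P(t) = R + t·d
  = (2 + 0·2, -2 + 8·2, 6 + (-22)·2)
  = (2 + 0, -2 + 16, 6 - 44)
  = (2, 14, -38)

(2, 14, -38)


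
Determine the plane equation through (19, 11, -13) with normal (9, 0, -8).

The plane through P with normal n = (a, b, c) satisfies n·(r - P) = 0,
i.e. ax + by + cz = a·x₀ + b·y₀ + c·z₀.
d = 9·19 + 0·11 + (-8)·(-13)
  = 171 + 0 + 104
  = 275
Equation: 9x - 8z = 275

9x - 8z = 275


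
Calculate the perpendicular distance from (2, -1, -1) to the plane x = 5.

distance = |a·x₀ + b·y₀ + c·z₀ - d| / √(a² + b² + c²)
  = |1·2 + 0·(-1) + 0·(-1) - 5| / √(1² + 0² + 0²)
  = |2 + 0 + 0 - 5| / √(1 + 0 + 0)
  = |-3| / √1
  = 3 / 1
  ≈ 3

3


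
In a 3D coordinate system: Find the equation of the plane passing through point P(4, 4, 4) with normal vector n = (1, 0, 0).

The plane through P with normal n = (a, b, c) satisfies n·(r - P) = 0,
i.e. ax + by + cz = a·x₀ + b·y₀ + c·z₀.
d = 1·4 + 0·4 + 0·4
  = 4 + 0 + 0
  = 4
Equation: x = 4

x = 4


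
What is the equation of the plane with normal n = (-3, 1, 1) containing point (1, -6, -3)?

The plane through P with normal n = (a, b, c) satisfies n·(r - P) = 0,
i.e. ax + by + cz = a·x₀ + b·y₀ + c·z₀.
d = (-3)·1 + 1·(-6) + 1·(-3)
  = -3 - 6 - 3
  = -12
Equation: -3x + y + z = -12

-3x + y + z = -12


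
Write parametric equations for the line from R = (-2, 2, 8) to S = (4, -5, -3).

Direction vector d = S - R = (4 + 2, -5 - 2, -3 - 8) = (6, -7, -11)
Parametric form r = R + t·d:
x = -2 + 6t, y = 2 - 7t, z = 8 - 11t

x = -2 + 6t, y = 2 - 7t, z = 8 - 11t


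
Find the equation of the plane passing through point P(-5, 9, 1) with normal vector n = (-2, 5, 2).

The plane through P with normal n = (a, b, c) satisfies n·(r - P) = 0,
i.e. ax + by + cz = a·x₀ + b·y₀ + c·z₀.
d = (-2)·(-5) + 5·9 + 2·1
  = 10 + 45 + 2
  = 57
Equation: -2x + 5y + 2z = 57

-2x + 5y + 2z = 57


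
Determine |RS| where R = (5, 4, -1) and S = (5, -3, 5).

d = √[(x₂-x₁)² + (y₂-y₁)² + (z₂-z₁)²]
  = √[0² + (-7)² + 6²]
  = √[0 + 49 + 36]
  = √85
  ≈ 9.22

9.22


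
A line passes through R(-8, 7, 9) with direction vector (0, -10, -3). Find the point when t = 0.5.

P(t) = R + t·d
  = (-8 + 0·0.5, 7 + (-10)·0.5, 9 + (-3)·0.5)
  = (-8 + 0, 7 - 5, 9 - 1.5)
  = (-8, 2, 7.5)

(-8, 2, 7.5)


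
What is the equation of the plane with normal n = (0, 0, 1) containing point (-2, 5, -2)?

The plane through P with normal n = (a, b, c) satisfies n·(r - P) = 0,
i.e. ax + by + cz = a·x₀ + b·y₀ + c·z₀.
d = 0·(-2) + 0·5 + 1·(-2)
  = 0 + 0 - 2
  = -2
Equation: z = -2

z = -2


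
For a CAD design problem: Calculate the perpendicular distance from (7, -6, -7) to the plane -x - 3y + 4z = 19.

distance = |a·x₀ + b·y₀ + c·z₀ - d| / √(a² + b² + c²)
  = |(-1)·7 + (-3)·(-6) + 4·(-7) - 19| / √((-1)² + (-3)² + 4²)
  = |-7 + 18 - 28 - 19| / √(1 + 9 + 16)
  = |-36| / √26
  = 36 / 5.099
  ≈ 7.06

7.06


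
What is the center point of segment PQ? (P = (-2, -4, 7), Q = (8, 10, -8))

M = ((x₁+x₂)/2, (y₁+y₂)/2, (z₁+z₂)/2)
  = ((-2 + 8)/2, (-4 + 10)/2, (7 - 8)/2)
  = (6/2, 6/2, -1/2)
  = (3, 3, -0.5)

(3, 3, -0.5)


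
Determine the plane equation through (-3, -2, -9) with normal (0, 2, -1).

The plane through P with normal n = (a, b, c) satisfies n·(r - P) = 0,
i.e. ax + by + cz = a·x₀ + b·y₀ + c·z₀.
d = 0·(-3) + 2·(-2) + (-1)·(-9)
  = 0 - 4 + 9
  = 5
Equation: 2y - z = 5

2y - z = 5


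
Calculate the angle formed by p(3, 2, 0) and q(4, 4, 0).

p·q = 3·4 + 2·4 + 0·0 = 12 + 8 + 0 = 20
|p| = √(3² + 2² + 0²) = √13 ≈ 3.606
|q| = √(4² + 4² + 0²) = √32 ≈ 5.657
cos θ = (p·q)/(|p||q|) = 20/(3.606·5.657) ≈ 0.9806
θ = arccos(0.9806) ≈ 11.31°

11.31°


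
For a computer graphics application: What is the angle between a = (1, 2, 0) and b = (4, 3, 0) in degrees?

a·b = 1·4 + 2·3 + 0·0 = 4 + 6 + 0 = 10
|a| = √(1² + 2² + 0²) = √5 ≈ 2.236
|b| = √(4² + 3² + 0²) = √25 ≈ 5
cos θ = (a·b)/(|a||b|) = 10/(2.236·5) ≈ 0.8944
θ = arccos(0.8944) ≈ 26.57°

26.57°


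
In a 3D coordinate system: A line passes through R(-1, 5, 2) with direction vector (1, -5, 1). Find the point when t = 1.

P(t) = R + t·d
  = (-1 + 1·1, 5 + (-5)·1, 2 + 1·1)
  = (-1 + 1, 5 - 5, 2 + 1)
  = (0, 0, 3)

(0, 0, 3)


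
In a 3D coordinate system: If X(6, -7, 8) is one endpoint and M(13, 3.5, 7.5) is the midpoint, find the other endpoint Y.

Y = 2M - X
  = (2·13 - 6, 2·3.5 - (-7), 2·7.5 - 8)
  = (26 - 6, 7 + 7, 15 - 8)
  = (20, 14, 7)

(20, 14, 7)


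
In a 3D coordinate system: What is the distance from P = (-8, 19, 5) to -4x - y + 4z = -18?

distance = |a·x₀ + b·y₀ + c·z₀ - d| / √(a² + b² + c²)
  = |(-4)·(-8) + (-1)·19 + 4·5 - (-18)| / √((-4)² + (-1)² + 4²)
  = |32 - 19 + 20 + 18| / √(16 + 1 + 16)
  = |51| / √33
  = 51 / 5.745
  ≈ 8.878

8.878


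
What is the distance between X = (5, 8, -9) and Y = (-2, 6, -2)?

d = √[(x₂-x₁)² + (y₂-y₁)² + (z₂-z₁)²]
  = √[(-7)² + (-2)² + 7²]
  = √[49 + 4 + 49]
  = √102
  ≈ 10.1

10.1


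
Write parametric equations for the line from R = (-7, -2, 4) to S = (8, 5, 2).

Direction vector d = S - R = (8 + 7, 5 + 2, 2 - 4) = (15, 7, -2)
Parametric form r = R + t·d:
x = -7 + 15t, y = -2 + 7t, z = 4 - 2t

x = -7 + 15t, y = -2 + 7t, z = 4 - 2t


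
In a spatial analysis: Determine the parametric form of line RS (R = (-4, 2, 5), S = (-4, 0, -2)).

Direction vector d = S - R = (-4 + 4, 0 - 2, -2 - 5) = (0, -2, -7)
Parametric form r = R + t·d:
x = -4, y = 2 - 2t, z = 5 - 7t

x = -4, y = 2 - 2t, z = 5 - 7t


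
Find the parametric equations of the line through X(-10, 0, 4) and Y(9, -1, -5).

Direction vector d = Y - X = (9 + 10, -1 + 0, -5 - 4) = (19, -1, -9)
Parametric form r = X + t·d:
x = -10 + 19t, y = 0 - t, z = 4 - 9t

x = -10 + 19t, y = 0 - t, z = 4 - 9t


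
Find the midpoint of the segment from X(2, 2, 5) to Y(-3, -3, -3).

M = ((x₁+x₂)/2, (y₁+y₂)/2, (z₁+z₂)/2)
  = ((2 - 3)/2, (2 - 3)/2, (5 - 3)/2)
  = (-1/2, -1/2, 2/2)
  = (-0.5, -0.5, 1)

(-0.5, -0.5, 1)


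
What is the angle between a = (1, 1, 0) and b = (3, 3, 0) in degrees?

a·b = 1·3 + 1·3 + 0·0 = 3 + 3 + 0 = 6
|a| = √(1² + 1² + 0²) = √2 ≈ 1.414
|b| = √(3² + 3² + 0²) = √18 ≈ 4.243
cos θ = (a·b)/(|a||b|) = 6/(1.414·4.243) ≈ 1
θ = arccos(1) ≈ 0°

0°


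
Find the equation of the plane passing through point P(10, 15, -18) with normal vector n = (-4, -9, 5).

The plane through P with normal n = (a, b, c) satisfies n·(r - P) = 0,
i.e. ax + by + cz = a·x₀ + b·y₀ + c·z₀.
d = (-4)·10 + (-9)·15 + 5·(-18)
  = -40 - 135 - 90
  = -265
Equation: -4x - 9y + 5z = -265

-4x - 9y + 5z = -265


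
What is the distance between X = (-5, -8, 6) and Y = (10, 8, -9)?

d = √[(x₂-x₁)² + (y₂-y₁)² + (z₂-z₁)²]
  = √[15² + 16² + (-15)²]
  = √[225 + 256 + 225]
  = √706
  ≈ 26.57

26.57


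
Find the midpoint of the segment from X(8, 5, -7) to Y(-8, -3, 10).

M = ((x₁+x₂)/2, (y₁+y₂)/2, (z₁+z₂)/2)
  = ((8 - 8)/2, (5 - 3)/2, (-7 + 10)/2)
  = (0/2, 2/2, 3/2)
  = (0, 1, 1.5)

(0, 1, 1.5)


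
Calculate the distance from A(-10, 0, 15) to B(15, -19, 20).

d = √[(x₂-x₁)² + (y₂-y₁)² + (z₂-z₁)²]
  = √[25² + (-19)² + 5²]
  = √[625 + 361 + 25]
  = √1011
  ≈ 31.8

31.8


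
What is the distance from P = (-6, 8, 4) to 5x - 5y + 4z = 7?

distance = |a·x₀ + b·y₀ + c·z₀ - d| / √(a² + b² + c²)
  = |5·(-6) + (-5)·8 + 4·4 - 7| / √(5² + (-5)² + 4²)
  = |-30 - 40 + 16 - 7| / √(25 + 25 + 16)
  = |-61| / √66
  = 61 / 8.124
  ≈ 7.509

7.509


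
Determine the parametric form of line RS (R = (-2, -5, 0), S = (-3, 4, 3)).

Direction vector d = S - R = (-3 + 2, 4 + 5, 3 + 0) = (-1, 9, 3)
Parametric form r = R + t·d:
x = -2 - t, y = -5 + 9t, z = 0 + 3t

x = -2 - t, y = -5 + 9t, z = 0 + 3t


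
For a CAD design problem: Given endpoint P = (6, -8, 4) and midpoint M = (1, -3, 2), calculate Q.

Q = 2M - P
  = (2·1 - 6, 2·(-3) - (-8), 2·2 - 4)
  = (2 - 6, -6 + 8, 4 - 4)
  = (-4, 2, 0)

(-4, 2, 0)


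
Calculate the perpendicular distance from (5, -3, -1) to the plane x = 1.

distance = |a·x₀ + b·y₀ + c·z₀ - d| / √(a² + b² + c²)
  = |1·5 + 0·(-3) + 0·(-1) - 1| / √(1² + 0² + 0²)
  = |5 + 0 + 0 - 1| / √(1 + 0 + 0)
  = |4| / √1
  = 4 / 1
  ≈ 4

4


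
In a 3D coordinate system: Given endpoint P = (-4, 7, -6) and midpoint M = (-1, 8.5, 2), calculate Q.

Q = 2M - P
  = (2·(-1) - (-4), 2·8.5 - 7, 2·2 - (-6))
  = (-2 + 4, 17 - 7, 4 + 6)
  = (2, 10, 10)

(2, 10, 10)


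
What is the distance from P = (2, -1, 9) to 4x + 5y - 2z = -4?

distance = |a·x₀ + b·y₀ + c·z₀ - d| / √(a² + b² + c²)
  = |4·2 + 5·(-1) + (-2)·9 - (-4)| / √(4² + 5² + (-2)²)
  = |8 - 5 - 18 + 4| / √(16 + 25 + 4)
  = |-11| / √45
  = 11 / 6.708
  ≈ 1.64

1.64


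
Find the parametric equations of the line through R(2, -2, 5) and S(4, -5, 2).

Direction vector d = S - R = (4 - 2, -5 + 2, 2 - 5) = (2, -3, -3)
Parametric form r = R + t·d:
x = 2 + 2t, y = -2 - 3t, z = 5 - 3t

x = 2 + 2t, y = -2 - 3t, z = 5 - 3t


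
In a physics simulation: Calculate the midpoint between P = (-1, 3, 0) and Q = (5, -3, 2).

M = ((x₁+x₂)/2, (y₁+y₂)/2, (z₁+z₂)/2)
  = ((-1 + 5)/2, (3 - 3)/2, (0 + 2)/2)
  = (4/2, 0/2, 2/2)
  = (2, 0, 1)

(2, 0, 1)


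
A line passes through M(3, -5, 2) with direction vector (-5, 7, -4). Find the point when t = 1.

P(t) = M + t·d
  = (3 + (-5)·1, -5 + 7·1, 2 + (-4)·1)
  = (3 - 5, -5 + 7, 2 - 4)
  = (-2, 2, -2)

(-2, 2, -2)


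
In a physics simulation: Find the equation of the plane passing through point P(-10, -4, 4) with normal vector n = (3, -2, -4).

The plane through P with normal n = (a, b, c) satisfies n·(r - P) = 0,
i.e. ax + by + cz = a·x₀ + b·y₀ + c·z₀.
d = 3·(-10) + (-2)·(-4) + (-4)·4
  = -30 + 8 - 16
  = -38
Equation: 3x - 2y - 4z = -38

3x - 2y - 4z = -38


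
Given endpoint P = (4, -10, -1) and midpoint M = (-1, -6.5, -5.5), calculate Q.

Q = 2M - P
  = (2·(-1) - 4, 2·(-6.5) - (-10), 2·(-5.5) - (-1))
  = (-2 - 4, -13 + 10, -11 + 1)
  = (-6, -3, -10)

(-6, -3, -10)


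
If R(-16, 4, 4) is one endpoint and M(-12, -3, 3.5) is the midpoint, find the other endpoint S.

S = 2M - R
  = (2·(-12) - (-16), 2·(-3) - 4, 2·3.5 - 4)
  = (-24 + 16, -6 - 4, 7 - 4)
  = (-8, -10, 3)

(-8, -10, 3)


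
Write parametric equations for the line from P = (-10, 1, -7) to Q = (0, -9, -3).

Direction vector d = Q - P = (0 + 10, -9 - 1, -3 + 7) = (10, -10, 4)
Parametric form r = P + t·d:
x = -10 + 10t, y = 1 - 10t, z = -7 + 4t

x = -10 + 10t, y = 1 - 10t, z = -7 + 4t


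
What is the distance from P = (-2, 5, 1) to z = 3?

distance = |a·x₀ + b·y₀ + c·z₀ - d| / √(a² + b² + c²)
  = |0·(-2) + 0·5 + 1·1 - 3| / √(0² + 0² + 1²)
  = |0 + 0 + 1 - 3| / √(0 + 0 + 1)
  = |-2| / √1
  = 2 / 1
  ≈ 2

2


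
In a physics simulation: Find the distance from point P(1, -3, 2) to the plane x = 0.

distance = |a·x₀ + b·y₀ + c·z₀ - d| / √(a² + b² + c²)
  = |1·1 + 0·(-3) + 0·2 - 0| / √(1² + 0² + 0²)
  = |1 + 0 + 0 + 0| / √(1 + 0 + 0)
  = |1| / √1
  = 1 / 1
  ≈ 1

1


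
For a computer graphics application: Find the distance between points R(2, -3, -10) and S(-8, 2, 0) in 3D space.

d = √[(x₂-x₁)² + (y₂-y₁)² + (z₂-z₁)²]
  = √[(-10)² + 5² + 10²]
  = √[100 + 25 + 100]
  = √225
  ≈ 15

15


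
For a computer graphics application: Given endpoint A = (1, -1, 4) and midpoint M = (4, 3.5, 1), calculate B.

B = 2M - A
  = (2·4 - 1, 2·3.5 - (-1), 2·1 - 4)
  = (8 - 1, 7 + 1, 2 - 4)
  = (7, 8, -2)

(7, 8, -2)


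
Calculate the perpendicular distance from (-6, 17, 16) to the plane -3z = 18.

distance = |a·x₀ + b·y₀ + c·z₀ - d| / √(a² + b² + c²)
  = |0·(-6) + 0·17 + (-3)·16 - 18| / √(0² + 0² + (-3)²)
  = |0 + 0 - 48 - 18| / √(0 + 0 + 9)
  = |-66| / √9
  = 66 / 3
  ≈ 22

22


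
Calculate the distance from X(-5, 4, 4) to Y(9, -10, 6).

d = √[(x₂-x₁)² + (y₂-y₁)² + (z₂-z₁)²]
  = √[14² + (-14)² + 2²]
  = √[196 + 196 + 4]
  = √396
  ≈ 19.9

19.9


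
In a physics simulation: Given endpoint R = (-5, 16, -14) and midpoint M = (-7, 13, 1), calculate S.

S = 2M - R
  = (2·(-7) - (-5), 2·13 - 16, 2·1 - (-14))
  = (-14 + 5, 26 - 16, 2 + 14)
  = (-9, 10, 16)

(-9, 10, 16)


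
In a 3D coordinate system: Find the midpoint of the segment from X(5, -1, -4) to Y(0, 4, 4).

M = ((x₁+x₂)/2, (y₁+y₂)/2, (z₁+z₂)/2)
  = ((5 + 0)/2, (-1 + 4)/2, (-4 + 4)/2)
  = (5/2, 3/2, 0/2)
  = (2.5, 1.5, 0)

(2.5, 1.5, 0)


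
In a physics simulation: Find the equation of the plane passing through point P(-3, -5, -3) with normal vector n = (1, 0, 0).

The plane through P with normal n = (a, b, c) satisfies n·(r - P) = 0,
i.e. ax + by + cz = a·x₀ + b·y₀ + c·z₀.
d = 1·(-3) + 0·(-5) + 0·(-3)
  = -3 + 0 + 0
  = -3
Equation: x = -3

x = -3


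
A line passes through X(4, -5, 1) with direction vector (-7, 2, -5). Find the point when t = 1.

P(t) = X + t·d
  = (4 + (-7)·1, -5 + 2·1, 1 + (-5)·1)
  = (4 - 7, -5 + 2, 1 - 5)
  = (-3, -3, -4)

(-3, -3, -4)


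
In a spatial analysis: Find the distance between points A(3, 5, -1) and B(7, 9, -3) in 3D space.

d = √[(x₂-x₁)² + (y₂-y₁)² + (z₂-z₁)²]
  = √[4² + 4² + (-2)²]
  = √[16 + 16 + 4]
  = √36
  ≈ 6

6


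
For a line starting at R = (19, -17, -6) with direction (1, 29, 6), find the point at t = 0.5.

P(t) = R + t·d
  = (19 + 1·0.5, -17 + 29·0.5, -6 + 6·0.5)
  = (19 + 0.5, -17 + 14.5, -6 + 3)
  = (19.5, -2.5, -3)

(19.5, -2.5, -3)


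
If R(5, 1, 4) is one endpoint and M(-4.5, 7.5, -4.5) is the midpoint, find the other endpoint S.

S = 2M - R
  = (2·(-4.5) - 5, 2·7.5 - 1, 2·(-4.5) - 4)
  = (-9 - 5, 15 - 1, -9 - 4)
  = (-14, 14, -13)

(-14, 14, -13)


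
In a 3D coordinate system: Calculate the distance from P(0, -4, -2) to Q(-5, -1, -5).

d = √[(x₂-x₁)² + (y₂-y₁)² + (z₂-z₁)²]
  = √[(-5)² + 3² + (-3)²]
  = √[25 + 9 + 9]
  = √43
  ≈ 6.557

6.557


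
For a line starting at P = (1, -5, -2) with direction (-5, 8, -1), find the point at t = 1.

P(t) = P + t·d
  = (1 + (-5)·1, -5 + 8·1, -2 + (-1)·1)
  = (1 - 5, -5 + 8, -2 - 1)
  = (-4, 3, -3)

(-4, 3, -3)


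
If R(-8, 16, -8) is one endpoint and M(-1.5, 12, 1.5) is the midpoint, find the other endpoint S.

S = 2M - R
  = (2·(-1.5) - (-8), 2·12 - 16, 2·1.5 - (-8))
  = (-3 + 8, 24 - 16, 3 + 8)
  = (5, 8, 11)

(5, 8, 11)


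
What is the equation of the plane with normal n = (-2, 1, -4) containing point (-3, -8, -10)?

The plane through P with normal n = (a, b, c) satisfies n·(r - P) = 0,
i.e. ax + by + cz = a·x₀ + b·y₀ + c·z₀.
d = (-2)·(-3) + 1·(-8) + (-4)·(-10)
  = 6 - 8 + 40
  = 38
Equation: -2x + y - 4z = 38

-2x + y - 4z = 38


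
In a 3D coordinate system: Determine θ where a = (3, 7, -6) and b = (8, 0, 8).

a·b = 3·8 + 7·0 + (-6)·8 = 24 + 0 - 48 = -24
|a| = √(3² + 7² + (-6)²) = √94 ≈ 9.695
|b| = √(8² + 0² + 8²) = √128 ≈ 11.31
cos θ = (a·b)/(|a||b|) = -24/(9.695·11.31) ≈ -0.2188
θ = arccos(-0.2188) ≈ 102.6°

102.6°


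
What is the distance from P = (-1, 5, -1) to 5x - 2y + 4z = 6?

distance = |a·x₀ + b·y₀ + c·z₀ - d| / √(a² + b² + c²)
  = |5·(-1) + (-2)·5 + 4·(-1) - 6| / √(5² + (-2)² + 4²)
  = |-5 - 10 - 4 - 6| / √(25 + 4 + 16)
  = |-25| / √45
  = 25 / 6.708
  ≈ 3.727

3.727


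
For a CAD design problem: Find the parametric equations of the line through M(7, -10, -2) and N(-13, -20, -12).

Direction vector d = N - M = (-13 - 7, -20 + 10, -12 + 2) = (-20, -10, -10)
Parametric form r = M + t·d:
x = 7 - 20t, y = -10 - 10t, z = -2 - 10t

x = 7 - 20t, y = -10 - 10t, z = -2 - 10t


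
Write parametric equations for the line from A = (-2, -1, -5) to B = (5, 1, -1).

Direction vector d = B - A = (5 + 2, 1 + 1, -1 + 5) = (7, 2, 4)
Parametric form r = A + t·d:
x = -2 + 7t, y = -1 + 2t, z = -5 + 4t

x = -2 + 7t, y = -1 + 2t, z = -5 + 4t


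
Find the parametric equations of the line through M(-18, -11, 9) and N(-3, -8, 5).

Direction vector d = N - M = (-3 + 18, -8 + 11, 5 - 9) = (15, 3, -4)
Parametric form r = M + t·d:
x = -18 + 15t, y = -11 + 3t, z = 9 - 4t

x = -18 + 15t, y = -11 + 3t, z = 9 - 4t


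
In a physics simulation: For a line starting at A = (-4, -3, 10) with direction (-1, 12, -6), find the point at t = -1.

P(t) = A + t·d
  = (-4 + (-1)·(-1), -3 + 12·(-1), 10 + (-6)·(-1))
  = (-4 + 1, -3 - 12, 10 + 6)
  = (-3, -15, 16)

(-3, -15, 16)


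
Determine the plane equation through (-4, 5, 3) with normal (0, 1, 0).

The plane through P with normal n = (a, b, c) satisfies n·(r - P) = 0,
i.e. ax + by + cz = a·x₀ + b·y₀ + c·z₀.
d = 0·(-4) + 1·5 + 0·3
  = 0 + 5 + 0
  = 5
Equation: y = 5

y = 5


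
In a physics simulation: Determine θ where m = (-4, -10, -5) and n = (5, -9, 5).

m·n = (-4)·5 + (-10)·(-9) + (-5)·5 = -20 + 90 - 25 = 45
|m| = √((-4)² + (-10)² + (-5)²) = √141 ≈ 11.87
|n| = √(5² + (-9)² + 5²) = √131 ≈ 11.45
cos θ = (m·n)/(|m||n|) = 45/(11.87·11.45) ≈ 0.3311
θ = arccos(0.3311) ≈ 70.66°

70.66°


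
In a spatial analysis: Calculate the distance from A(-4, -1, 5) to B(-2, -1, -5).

d = √[(x₂-x₁)² + (y₂-y₁)² + (z₂-z₁)²]
  = √[2² + 0² + (-10)²]
  = √[4 + 0 + 100]
  = √104
  ≈ 10.2

10.2


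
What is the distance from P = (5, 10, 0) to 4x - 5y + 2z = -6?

distance = |a·x₀ + b·y₀ + c·z₀ - d| / √(a² + b² + c²)
  = |4·5 + (-5)·10 + 2·0 - (-6)| / √(4² + (-5)² + 2²)
  = |20 - 50 + 0 + 6| / √(16 + 25 + 4)
  = |-24| / √45
  = 24 / 6.708
  ≈ 3.578

3.578


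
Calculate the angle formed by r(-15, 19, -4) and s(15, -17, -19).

r·s = (-15)·15 + 19·(-17) + (-4)·(-19) = -225 - 323 + 76 = -472
|r| = √((-15)² + 19² + (-4)²) = √602 ≈ 24.54
|s| = √(15² + (-17)² + (-19)²) = √875 ≈ 29.58
cos θ = (r·s)/(|r||s|) = -472/(24.54·29.58) ≈ -0.6503
θ = arccos(-0.6503) ≈ 130.6°

130.6°


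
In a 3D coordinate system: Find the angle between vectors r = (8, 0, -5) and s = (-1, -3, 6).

r·s = 8·(-1) + 0·(-3) + (-5)·6 = -8 + 0 - 30 = -38
|r| = √(8² + 0² + (-5)²) = √89 ≈ 9.434
|s| = √((-1)² + (-3)² + 6²) = √46 ≈ 6.782
cos θ = (r·s)/(|r||s|) = -38/(9.434·6.782) ≈ -0.5939
θ = arccos(-0.5939) ≈ 126.4°

126.4°


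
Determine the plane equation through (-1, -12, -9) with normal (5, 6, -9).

The plane through P with normal n = (a, b, c) satisfies n·(r - P) = 0,
i.e. ax + by + cz = a·x₀ + b·y₀ + c·z₀.
d = 5·(-1) + 6·(-12) + (-9)·(-9)
  = -5 - 72 + 81
  = 4
Equation: 5x + 6y - 9z = 4

5x + 6y - 9z = 4


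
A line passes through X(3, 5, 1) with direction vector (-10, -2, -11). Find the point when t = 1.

P(t) = X + t·d
  = (3 + (-10)·1, 5 + (-2)·1, 1 + (-11)·1)
  = (3 - 10, 5 - 2, 1 - 11)
  = (-7, 3, -10)

(-7, 3, -10)


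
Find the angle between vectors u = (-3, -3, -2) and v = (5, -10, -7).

u·v = (-3)·5 + (-3)·(-10) + (-2)·(-7) = -15 + 30 + 14 = 29
|u| = √((-3)² + (-3)² + (-2)²) = √22 ≈ 4.69
|v| = √(5² + (-10)² + (-7)²) = √174 ≈ 13.19
cos θ = (u·v)/(|u||v|) = 29/(4.69·13.19) ≈ 0.4687
θ = arccos(0.4687) ≈ 62.05°

62.05°


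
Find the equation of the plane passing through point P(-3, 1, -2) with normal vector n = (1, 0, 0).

The plane through P with normal n = (a, b, c) satisfies n·(r - P) = 0,
i.e. ax + by + cz = a·x₀ + b·y₀ + c·z₀.
d = 1·(-3) + 0·1 + 0·(-2)
  = -3 + 0 + 0
  = -3
Equation: x = -3

x = -3


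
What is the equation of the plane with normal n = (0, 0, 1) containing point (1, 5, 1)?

The plane through P with normal n = (a, b, c) satisfies n·(r - P) = 0,
i.e. ax + by + cz = a·x₀ + b·y₀ + c·z₀.
d = 0·1 + 0·5 + 1·1
  = 0 + 0 + 1
  = 1
Equation: z = 1

z = 1


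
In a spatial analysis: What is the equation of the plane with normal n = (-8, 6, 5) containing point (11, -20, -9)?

The plane through P with normal n = (a, b, c) satisfies n·(r - P) = 0,
i.e. ax + by + cz = a·x₀ + b·y₀ + c·z₀.
d = (-8)·11 + 6·(-20) + 5·(-9)
  = -88 - 120 - 45
  = -253
Equation: -8x + 6y + 5z = -253

-8x + 6y + 5z = -253


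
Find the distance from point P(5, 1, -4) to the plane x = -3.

distance = |a·x₀ + b·y₀ + c·z₀ - d| / √(a² + b² + c²)
  = |1·5 + 0·1 + 0·(-4) - (-3)| / √(1² + 0² + 0²)
  = |5 + 0 + 0 + 3| / √(1 + 0 + 0)
  = |8| / √1
  = 8 / 1
  ≈ 8

8
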